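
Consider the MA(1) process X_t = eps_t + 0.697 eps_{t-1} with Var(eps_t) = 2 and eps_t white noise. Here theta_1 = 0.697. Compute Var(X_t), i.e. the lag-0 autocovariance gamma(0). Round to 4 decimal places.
\gamma(0) = 2.9716

For an MA(q) process X_t = eps_t + sum_i theta_i eps_{t-i} with
Var(eps_t) = sigma^2, the variance is
  gamma(0) = sigma^2 * (1 + sum_i theta_i^2).
  sum_i theta_i^2 = (0.697)^2 = 0.485809.
  gamma(0) = 2 * (1 + 0.485809) = 2 * 1.485809 = 2.971618, which rounds to 2.9716.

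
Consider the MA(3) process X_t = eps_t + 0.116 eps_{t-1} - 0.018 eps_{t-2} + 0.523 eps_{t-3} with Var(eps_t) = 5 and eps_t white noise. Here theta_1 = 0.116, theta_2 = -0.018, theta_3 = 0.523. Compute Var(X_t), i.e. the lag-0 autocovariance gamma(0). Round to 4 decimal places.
\gamma(0) = 6.4365

For an MA(q) process X_t = eps_t + sum_i theta_i eps_{t-i} with
Var(eps_t) = sigma^2, the variance is
  gamma(0) = sigma^2 * (1 + sum_i theta_i^2).
  sum_i theta_i^2 = (0.116)^2 + (-0.018)^2 + (0.523)^2 = 0.013456 + 0.000324 + 0.273529 = 0.287309.
  gamma(0) = 5 * (1 + 0.287309) = 5 * 1.287309 = 6.436545, which rounds to 6.4365.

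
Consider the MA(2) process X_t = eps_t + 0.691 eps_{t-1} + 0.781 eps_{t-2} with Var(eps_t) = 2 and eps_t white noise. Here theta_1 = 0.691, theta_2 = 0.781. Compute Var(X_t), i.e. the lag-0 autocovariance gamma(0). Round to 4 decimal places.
\gamma(0) = 4.1749

For an MA(q) process X_t = eps_t + sum_i theta_i eps_{t-i} with
Var(eps_t) = sigma^2, the variance is
  gamma(0) = sigma^2 * (1 + sum_i theta_i^2).
  sum_i theta_i^2 = (0.691)^2 + (0.781)^2 = 0.477481 + 0.609961 = 1.087442.
  gamma(0) = 2 * (1 + 1.087442) = 2 * 2.087442 = 4.174884, which rounds to 4.1749.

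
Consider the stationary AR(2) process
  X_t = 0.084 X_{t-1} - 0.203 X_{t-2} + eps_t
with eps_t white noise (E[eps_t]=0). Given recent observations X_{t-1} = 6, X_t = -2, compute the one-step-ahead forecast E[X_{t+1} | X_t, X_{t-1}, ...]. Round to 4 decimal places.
E[X_{t+1} \mid \mathcal F_t] = -1.3860

For an AR(p) model X_t = c + sum_i phi_i X_{t-i} + eps_t, the
one-step-ahead conditional mean is
  E[X_{t+1} | X_t, ...] = c + sum_i phi_i X_{t+1-i}.
Substitute known values:
  E[X_{t+1} | ...] = (0.084) * (-2) + (-0.203) * (6)
                   = -1.3860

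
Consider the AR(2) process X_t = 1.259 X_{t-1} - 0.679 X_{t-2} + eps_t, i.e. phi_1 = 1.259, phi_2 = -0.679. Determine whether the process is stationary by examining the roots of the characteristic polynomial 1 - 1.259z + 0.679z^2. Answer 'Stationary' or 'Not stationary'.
\text{Stationary}

The AR(p) characteristic polynomial is P(z) = 1 - 1.259z + 0.679z^2.
Stationarity requires all roots to lie outside the unit circle, i.e. |z| > 1 for every root.
Set 1 + (-1.259) z + (0.679) z^2 = 0, i.e. a z^2 + b z + c = 0 with a = 0.679, b = -1.259, c = 1.
Discriminant D = b^2 - 4ac = (-1.259)^2 - 4*(0.679)*1 = 1.585081 - (2.716) = -1.130919.
D < 0, so the roots are the complex-conjugate pair z = (-b +/- i sqrt(-D)) / (2a) = 0.9271 +/- 0.7831i.
For a conjugate pair |z|^2 = z * conj(z) = (product of roots) = c/a = 1/(0.679) = 1.472754, so |z| = sqrt(1.472754) = 1.2136 for both roots.
Moduli of all roots: 1.2136, 1.2136.
All moduli strictly greater than 1? Yes.
Verdict: Stationary.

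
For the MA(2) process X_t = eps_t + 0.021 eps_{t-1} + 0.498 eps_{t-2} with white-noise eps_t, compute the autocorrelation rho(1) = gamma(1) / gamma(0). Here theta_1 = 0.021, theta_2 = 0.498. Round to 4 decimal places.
\rho(1) = 0.0252

For an MA(q) process with theta_0 = 1, the autocovariance is
  gamma(k) = sigma^2 * sum_{i=0..q-k} theta_i * theta_{i+k},
and rho(k) = gamma(k) / gamma(0). Sigma^2 cancels.
  numerator   = (1)*(0.021) + (0.021)*(0.498) = 0.031458.
  denominator = (1)^2 + (0.021)^2 + (0.498)^2 = 1.248445.
  rho(1) = 0.031458 / 1.248445 = 0.0252.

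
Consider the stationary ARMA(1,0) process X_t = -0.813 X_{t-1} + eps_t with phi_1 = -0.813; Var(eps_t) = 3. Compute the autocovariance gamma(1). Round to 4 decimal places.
\gamma(1) = -7.1940

Multiply the model equation by X_{t-k} and take expectations. With theta_0 = psi_0 = 1 and psi_j the MA(infinity) weights, this gives
  gamma(k) - sum_i phi_i gamma(k-i) = c_k,
  c_k = sigma^2 * sum_{j=k..q} theta_j psi_{j-k}   (c_k = 0 for k > q),
using gamma(-m) = gamma(m).
Pure AR (q = 0): c_0 = sigma^2 = 3, c_k = 0 for k >= 1.
Equations for k = 0 and k = 1 (AR order 1):
  gamma(0) = phi_1 gamma(1) + c_0
  gamma(1) = phi_1 gamma(0) + c_1
Substituting the second into the first: gamma(0) (1 - phi_1^2) = c_0 + phi_1 c_1, so
  gamma(0) = c_0 / (1 - phi_1^2) = 3 / (1 - (-0.813)^2) = 3 / 0.339031 = 8.848748.
  gamma(1) = phi_1 gamma(0) = (-0.813)(8.848748) = -7.194032.
Therefore gamma(1) = -7.1940 (to 4 decimal places).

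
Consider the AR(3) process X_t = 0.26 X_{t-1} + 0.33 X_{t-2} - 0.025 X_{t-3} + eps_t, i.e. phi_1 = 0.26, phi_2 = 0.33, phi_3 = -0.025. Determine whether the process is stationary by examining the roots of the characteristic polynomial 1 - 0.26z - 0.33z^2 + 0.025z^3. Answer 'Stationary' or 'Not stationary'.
\text{Stationary}

The AR(p) characteristic polynomial is P(z) = 1 - 0.26z - 0.33z^2 + 0.025z^3.
Stationarity requires all roots to lie outside the unit circle, i.e. |z| > 1 for every root.
Degree 3: look for a simple real root z0 first, then factor out (1 - z/z0) and solve the remaining quadratic.
Testing z0 = -2: P(-2) = 1 + (-0.26)(-2) + (-0.33)(-2)^2 + (0.025)(-2)^3
  = 1 + (0.52) + (-1.32) + (-0.2) = 0.  So z_0 = -2 is a root, |z_0| = 2.
Divide out the factor (1 + 0.5 z) = (1 - z/z0) (since 1/z0 = -0.5):
  P(z) = (1 + 0.5 z)(1 + (-0.76) z + (0.05) z^2)
  [check: z-coef -0.76 - (-0.5) = -0.26; z^2-coef 0.05 - (-0.5)(-0.76) = -0.33; z^3-coef -(-0.5)(0.05) = 0.025.]
Remaining roots from the quadratic factor 1 + (-0.76) z + (0.05) z^2:
  Set 1 + (-0.76) z + (0.05) z^2 = 0, i.e. a z^2 + b z + c = 0 with a = 0.05, b = -0.76, c = 1.
  Discriminant D = b^2 - 4ac = (-0.76)^2 - 4*(0.05)*1 = 0.5776 - (0.2) = 0.3776.
  D >= 0, so the roots are real: z = (-b +/- sqrt(D)) / (2a) = (0.76 +/- 0.614492) / (0.1).
    z_1 = (0.76 + 0.614492) / (0.1) = 13.7449,   |z_1| = 13.7449.
    z_2 = (0.76 - 0.614492) / (0.1) = 1.4551,   |z_2| = 1.4551.
Moduli of all roots: 2.0000, 13.7449, 1.4551.
All moduli strictly greater than 1? Yes.
Verdict: Stationary.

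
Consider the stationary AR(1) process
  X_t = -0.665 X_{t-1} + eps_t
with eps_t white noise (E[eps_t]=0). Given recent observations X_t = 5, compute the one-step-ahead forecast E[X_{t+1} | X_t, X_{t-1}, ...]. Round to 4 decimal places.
E[X_{t+1} \mid \mathcal F_t] = -3.3250

For an AR(p) model X_t = c + sum_i phi_i X_{t-i} + eps_t, the
one-step-ahead conditional mean is
  E[X_{t+1} | X_t, ...] = c + sum_i phi_i X_{t+1-i}.
Substitute known values:
  E[X_{t+1} | ...] = (-0.665) * (5)
                   = -3.3250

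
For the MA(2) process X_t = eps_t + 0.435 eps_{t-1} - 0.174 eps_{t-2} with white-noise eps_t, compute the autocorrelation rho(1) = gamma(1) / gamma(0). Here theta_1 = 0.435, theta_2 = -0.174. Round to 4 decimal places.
\rho(1) = 0.2946

For an MA(q) process with theta_0 = 1, the autocovariance is
  gamma(k) = sigma^2 * sum_{i=0..q-k} theta_i * theta_{i+k},
and rho(k) = gamma(k) / gamma(0). Sigma^2 cancels.
  numerator   = (1)*(0.435) + (0.435)*(-0.174) = 0.35931.
  denominator = (1)^2 + (0.435)^2 + (-0.174)^2 = 1.219501.
  rho(1) = 0.35931 / 1.219501 = 0.2946.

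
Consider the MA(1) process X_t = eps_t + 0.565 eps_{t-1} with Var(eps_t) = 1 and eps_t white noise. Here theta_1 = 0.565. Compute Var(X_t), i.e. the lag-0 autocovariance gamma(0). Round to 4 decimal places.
\gamma(0) = 1.3192

For an MA(q) process X_t = eps_t + sum_i theta_i eps_{t-i} with
Var(eps_t) = sigma^2, the variance is
  gamma(0) = sigma^2 * (1 + sum_i theta_i^2).
  sum_i theta_i^2 = (0.565)^2 = 0.319225.
  gamma(0) = 1 * (1 + 0.319225) = 1 * 1.319225 = 1.319225, which rounds to 1.3192.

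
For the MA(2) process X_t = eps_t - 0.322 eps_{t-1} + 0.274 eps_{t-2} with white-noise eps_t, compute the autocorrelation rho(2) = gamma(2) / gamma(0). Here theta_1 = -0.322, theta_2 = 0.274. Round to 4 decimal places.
\rho(2) = 0.2324

For an MA(q) process with theta_0 = 1, the autocovariance is
  gamma(k) = sigma^2 * sum_{i=0..q-k} theta_i * theta_{i+k},
and rho(k) = gamma(k) / gamma(0). Sigma^2 cancels.
  numerator   = (1)*(0.274) = 0.274.
  denominator = (1)^2 + (-0.322)^2 + (0.274)^2 = 1.17876.
  rho(2) = 0.274 / 1.17876 = 0.2324.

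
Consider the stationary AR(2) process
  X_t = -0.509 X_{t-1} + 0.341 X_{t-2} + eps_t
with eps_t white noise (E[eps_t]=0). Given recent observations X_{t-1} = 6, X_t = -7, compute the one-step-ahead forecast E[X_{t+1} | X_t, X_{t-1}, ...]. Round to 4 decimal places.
E[X_{t+1} \mid \mathcal F_t] = 5.6090

For an AR(p) model X_t = c + sum_i phi_i X_{t-i} + eps_t, the
one-step-ahead conditional mean is
  E[X_{t+1} | X_t, ...] = c + sum_i phi_i X_{t+1-i}.
Substitute known values:
  E[X_{t+1} | ...] = (-0.509) * (-7) + (0.341) * (6)
                   = 5.6090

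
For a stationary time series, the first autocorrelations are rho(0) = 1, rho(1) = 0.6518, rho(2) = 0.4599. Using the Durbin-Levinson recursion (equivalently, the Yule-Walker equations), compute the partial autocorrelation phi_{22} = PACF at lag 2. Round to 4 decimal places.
\phi_{22} = 0.0610

The PACF at lag k is phi_{kk}, the last component of the solution
to the Yule-Walker system G_k phi = r_k where
  (G_k)_{ij} = rho(|i - j|), (r_k)_i = rho(i), i,j = 1..k.
Equivalently, Durbin-Levinson gives phi_{kk} iteratively:
  phi_{11} = rho(1)
  phi_{kk} = [rho(k) - sum_{j=1..k-1} phi_{k-1,j} rho(k-j)]
            / [1 - sum_{j=1..k-1} phi_{k-1,j} rho(j)],
  phi_{k,j} = phi_{k-1,j} - phi_{kk} phi_{k-1,k-j},  j = 1..k-1.
Step k = 1:
  phi_11 = rho(1) = 0.6518.
Step k = 2:
  phi_22 = [rho(2) - phi_11 rho(1)] / [1 - phi_11 rho(1)] = [0.4599 - (0.6518)(0.6518)] / [1 - (0.6518)(0.6518)]
         = 0.03505676 / 0.57515676 = 0.061.
Therefore phi_{22} = 0.0610.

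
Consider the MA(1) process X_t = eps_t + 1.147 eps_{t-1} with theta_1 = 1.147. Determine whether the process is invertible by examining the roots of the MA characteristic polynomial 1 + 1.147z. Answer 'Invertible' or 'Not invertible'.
\text{Not invertible}

The MA(q) characteristic polynomial is P(z) = 1 + 1.147z.
Invertibility requires all roots to lie outside the unit circle, i.e. |z| > 1 for every root.
This is linear in z: 1 + (1.147) z = 0  =>  z = -1/(1.147) = -0.87184,  |z| = 0.87184.
Moduli of all roots: 0.8718.
All moduli strictly greater than 1? No.
Verdict: Not invertible.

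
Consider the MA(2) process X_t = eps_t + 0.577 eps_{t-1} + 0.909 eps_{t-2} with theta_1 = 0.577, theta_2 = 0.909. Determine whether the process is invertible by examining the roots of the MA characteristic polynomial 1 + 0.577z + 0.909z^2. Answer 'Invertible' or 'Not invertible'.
\text{Invertible}

The MA(q) characteristic polynomial is P(z) = 1 + 0.577z + 0.909z^2.
Invertibility requires all roots to lie outside the unit circle, i.e. |z| > 1 for every root.
Set 1 + (0.577) z + (0.909) z^2 = 0, i.e. a z^2 + b z + c = 0 with a = 0.909, b = 0.577, c = 1.
Discriminant D = b^2 - 4ac = (0.577)^2 - 4*(0.909)*1 = 0.332929 - (3.636) = -3.303071.
D < 0, so the roots are the complex-conjugate pair z = (-b +/- i sqrt(-D)) / (2a) = -0.3174 +/- 0.9997i.
For a conjugate pair |z|^2 = z * conj(z) = (product of roots) = c/a = 1/(0.909) = 1.10011, so |z| = sqrt(1.10011) = 1.0489 for both roots.
Moduli of all roots: 1.0489, 1.0489.
All moduli strictly greater than 1? Yes.
Verdict: Invertible.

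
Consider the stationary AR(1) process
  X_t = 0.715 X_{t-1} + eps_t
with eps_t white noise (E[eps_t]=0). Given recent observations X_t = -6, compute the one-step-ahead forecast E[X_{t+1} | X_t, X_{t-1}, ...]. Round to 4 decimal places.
E[X_{t+1} \mid \mathcal F_t] = -4.2900

For an AR(p) model X_t = c + sum_i phi_i X_{t-i} + eps_t, the
one-step-ahead conditional mean is
  E[X_{t+1} | X_t, ...] = c + sum_i phi_i X_{t+1-i}.
Substitute known values:
  E[X_{t+1} | ...] = (0.715) * (-6)
                   = -4.2900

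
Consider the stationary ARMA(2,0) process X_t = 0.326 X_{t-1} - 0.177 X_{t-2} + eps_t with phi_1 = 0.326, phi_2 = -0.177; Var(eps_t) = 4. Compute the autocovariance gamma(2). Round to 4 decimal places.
\gamma(2) = -0.3878

Multiply the model equation by X_{t-k} and take expectations. With theta_0 = psi_0 = 1 and psi_j the MA(infinity) weights, this gives
  gamma(k) - sum_i phi_i gamma(k-i) = c_k,
  c_k = sigma^2 * sum_{j=k..q} theta_j psi_{j-k}   (c_k = 0 for k > q),
using gamma(-m) = gamma(m).
Pure AR (q = 0): c_0 = sigma^2 = 4, c_k = 0 for k >= 1.
Equations for k = 0, 1, 2 (AR order 2, c_2 = 0):
  (E0) gamma(0) = phi_1 gamma(1) + phi_2 gamma(2) + c_0
  (E1) gamma(1) = phi_1 gamma(0) + phi_2 gamma(1) + c_1
  (E2) gamma(2) = phi_1 gamma(1) + phi_2 gamma(0)
From (E1): gamma(1) = A gamma(0) + B with
  A = phi_1 / (1 - phi_2) = 0.326 / 1.177 = 0.276975,   B = c_1 / (1 - phi_2) = 0 / 1.177 = 0.
Insert (E2) into (E0): gamma(0) (1 - phi_2^2) = phi_1 (1 + phi_2) gamma(1) + c_0.
  phi_1 (1 + phi_2) = (0.326)(0.823) = 0.268298,   1 - phi_2^2 = 0.968671.
Replace gamma(1) by A gamma(0) + B and collect gamma(0):
  gamma(0) [0.968671 - (0.268298)(0.276975)] = c_0 = 4
  gamma(0) * 0.894359 = 4
  gamma(0) = 4 / 0.894359 = 4.472477.
  gamma(1) = A gamma(0) = (0.276975)(4.472477) = 1.238766.
  gamma(2) = phi_1 gamma(1) + phi_2 gamma(0) = (0.326)(1.238766) + (-0.177)(4.472477) = -0.387791.
Therefore gamma(2) = -0.3878 (to 4 decimal places).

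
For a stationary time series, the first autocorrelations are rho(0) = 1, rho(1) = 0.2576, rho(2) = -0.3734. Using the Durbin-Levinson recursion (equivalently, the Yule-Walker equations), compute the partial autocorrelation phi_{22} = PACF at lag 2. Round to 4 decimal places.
\phi_{22} = -0.4710

The PACF at lag k is phi_{kk}, the last component of the solution
to the Yule-Walker system G_k phi = r_k where
  (G_k)_{ij} = rho(|i - j|), (r_k)_i = rho(i), i,j = 1..k.
Equivalently, Durbin-Levinson gives phi_{kk} iteratively:
  phi_{11} = rho(1)
  phi_{kk} = [rho(k) - sum_{j=1..k-1} phi_{k-1,j} rho(k-j)]
            / [1 - sum_{j=1..k-1} phi_{k-1,j} rho(j)],
  phi_{k,j} = phi_{k-1,j} - phi_{kk} phi_{k-1,k-j},  j = 1..k-1.
Step k = 1:
  phi_11 = rho(1) = 0.2576.
Step k = 2:
  phi_22 = [rho(2) - phi_11 rho(1)] / [1 - phi_11 rho(1)] = [-0.3734 - (0.2576)(0.2576)] / [1 - (0.2576)(0.2576)]
         = -0.43975776 / 0.93364224 = -0.471.
Therefore phi_{22} = -0.4710.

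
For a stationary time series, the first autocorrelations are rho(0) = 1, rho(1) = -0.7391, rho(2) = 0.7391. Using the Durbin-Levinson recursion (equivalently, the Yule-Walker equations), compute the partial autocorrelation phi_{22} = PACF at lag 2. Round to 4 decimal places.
\phi_{22} = 0.4250

The PACF at lag k is phi_{kk}, the last component of the solution
to the Yule-Walker system G_k phi = r_k where
  (G_k)_{ij} = rho(|i - j|), (r_k)_i = rho(i), i,j = 1..k.
Equivalently, Durbin-Levinson gives phi_{kk} iteratively:
  phi_{11} = rho(1)
  phi_{kk} = [rho(k) - sum_{j=1..k-1} phi_{k-1,j} rho(k-j)]
            / [1 - sum_{j=1..k-1} phi_{k-1,j} rho(j)],
  phi_{k,j} = phi_{k-1,j} - phi_{kk} phi_{k-1,k-j},  j = 1..k-1.
Step k = 1:
  phi_11 = rho(1) = -0.7391.
Step k = 2:
  phi_22 = [rho(2) - phi_11 rho(1)] / [1 - phi_11 rho(1)] = [0.7391 - (-0.7391)(-0.7391)] / [1 - (-0.7391)(-0.7391)]
         = 0.19283119 / 0.45373119 = 0.425.
Therefore phi_{22} = 0.4250.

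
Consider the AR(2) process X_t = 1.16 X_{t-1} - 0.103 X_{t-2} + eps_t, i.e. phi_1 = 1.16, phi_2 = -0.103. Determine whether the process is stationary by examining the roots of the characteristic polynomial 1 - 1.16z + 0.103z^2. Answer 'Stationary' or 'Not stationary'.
\text{Not stationary}

The AR(p) characteristic polynomial is P(z) = 1 - 1.16z + 0.103z^2.
Stationarity requires all roots to lie outside the unit circle, i.e. |z| > 1 for every root.
Set 1 + (-1.16) z + (0.103) z^2 = 0, i.e. a z^2 + b z + c = 0 with a = 0.103, b = -1.16, c = 1.
Discriminant D = b^2 - 4ac = (-1.16)^2 - 4*(0.103)*1 = 1.3456 - (0.412) = 0.9336.
D >= 0, so the roots are real: z = (-b +/- sqrt(D)) / (2a) = (1.16 +/- 0.96623) / (0.206).
  z_1 = (1.16 + 0.96623) / (0.206) = 10.3215,   |z_1| = 10.3215.
  z_2 = (1.16 - 0.96623) / (0.206) = 0.9406,   |z_2| = 0.9406.
Moduli of all roots: 10.3215, 0.9406.
All moduli strictly greater than 1? No.
Verdict: Not stationary.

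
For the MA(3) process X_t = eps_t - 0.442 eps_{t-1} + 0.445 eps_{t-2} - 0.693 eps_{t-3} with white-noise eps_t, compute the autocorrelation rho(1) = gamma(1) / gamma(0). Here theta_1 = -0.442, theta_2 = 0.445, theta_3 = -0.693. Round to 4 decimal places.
\rho(1) = -0.5055

For an MA(q) process with theta_0 = 1, the autocovariance is
  gamma(k) = sigma^2 * sum_{i=0..q-k} theta_i * theta_{i+k},
and rho(k) = gamma(k) / gamma(0). Sigma^2 cancels.
  numerator   = (1)*(-0.442) + (-0.442)*(0.445) + (0.445)*(-0.693) = -0.947075.
  denominator = (1)^2 + (-0.442)^2 + (0.445)^2 + (-0.693)^2 = 1.873638.
  rho(1) = -0.947075 / 1.873638 = -0.5055.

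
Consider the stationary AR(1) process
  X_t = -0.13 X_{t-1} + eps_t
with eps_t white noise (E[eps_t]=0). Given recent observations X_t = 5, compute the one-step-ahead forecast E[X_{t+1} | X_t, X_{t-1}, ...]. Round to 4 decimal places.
E[X_{t+1} \mid \mathcal F_t] = -0.6500

For an AR(p) model X_t = c + sum_i phi_i X_{t-i} + eps_t, the
one-step-ahead conditional mean is
  E[X_{t+1} | X_t, ...] = c + sum_i phi_i X_{t+1-i}.
Substitute known values:
  E[X_{t+1} | ...] = (-0.13) * (5)
                   = -0.6500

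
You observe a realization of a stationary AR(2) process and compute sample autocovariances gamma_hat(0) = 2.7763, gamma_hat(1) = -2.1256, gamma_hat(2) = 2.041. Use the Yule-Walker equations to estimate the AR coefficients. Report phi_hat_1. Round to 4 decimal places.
\hat\phi_{1} = -0.4900

The Yule-Walker equations for an AR(p) process read, in matrix form,
  Gamma_p phi = r_p,   with   (Gamma_p)_{ij} = gamma(|i - j|),
                       (r_p)_i = gamma(i),   i,j = 1..p.
Substitute the sample gammas (Toeplitz matrix and right-hand side of size 2):
  Gamma_p = [[2.7763, -2.1256], [-2.1256, 2.7763]]
  r_p     = [-2.1256, 2.041]
Written out:
  2.7763 phi_1 - 2.1256 phi_2 = -2.1256
  -2.1256 phi_1 + 2.7763 phi_2 = 2.041
Solve by Cramer's rule:
  det = gamma(0)^2 - gamma(1)^2 = (2.7763)^2 - (-2.1256)^2 = 7.70784169 - 4.51817536 = 3.18966633
  phi_hat_1 = [gamma(1) gamma(0) - gamma(1) gamma(2)] / det = [(-2.1256)(2.7763) - (-2.1256)(2.041)] / 3.18966633 = -1.56295368 / 3.18966633 = -0.49
  phi_hat_2 = [gamma(0) gamma(2) - gamma(1)^2] / det = [(2.7763)(2.041) - (-2.1256)^2] / 3.18966633 = 1.14825294 / 3.18966633 = 0.36
So phi_hat = [-0.4900, 0.3600].
Therefore phi_hat_1 = -0.4900.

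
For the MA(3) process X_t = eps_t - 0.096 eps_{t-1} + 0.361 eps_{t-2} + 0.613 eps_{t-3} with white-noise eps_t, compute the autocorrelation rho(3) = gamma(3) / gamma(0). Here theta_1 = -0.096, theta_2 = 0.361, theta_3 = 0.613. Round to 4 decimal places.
\rho(3) = 0.4045

For an MA(q) process with theta_0 = 1, the autocovariance is
  gamma(k) = sigma^2 * sum_{i=0..q-k} theta_i * theta_{i+k},
and rho(k) = gamma(k) / gamma(0). Sigma^2 cancels.
  numerator   = (1)*(0.613) = 0.613.
  denominator = (1)^2 + (-0.096)^2 + (0.361)^2 + (0.613)^2 = 1.515306.
  rho(3) = 0.613 / 1.515306 = 0.4045.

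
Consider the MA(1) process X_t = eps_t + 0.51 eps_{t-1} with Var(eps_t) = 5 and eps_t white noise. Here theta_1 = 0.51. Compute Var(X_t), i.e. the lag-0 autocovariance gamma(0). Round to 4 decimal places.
\gamma(0) = 6.3005

For an MA(q) process X_t = eps_t + sum_i theta_i eps_{t-i} with
Var(eps_t) = sigma^2, the variance is
  gamma(0) = sigma^2 * (1 + sum_i theta_i^2).
  sum_i theta_i^2 = (0.51)^2 = 0.2601.
  gamma(0) = 5 * (1 + 0.2601) = 5 * 1.2601 = 6.3005.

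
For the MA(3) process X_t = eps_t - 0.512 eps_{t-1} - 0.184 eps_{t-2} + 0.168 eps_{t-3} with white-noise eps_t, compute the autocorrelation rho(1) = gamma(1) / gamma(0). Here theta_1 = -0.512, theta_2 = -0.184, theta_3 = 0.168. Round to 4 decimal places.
\rho(1) = -0.3388

For an MA(q) process with theta_0 = 1, the autocovariance is
  gamma(k) = sigma^2 * sum_{i=0..q-k} theta_i * theta_{i+k},
and rho(k) = gamma(k) / gamma(0). Sigma^2 cancels.
  numerator   = (1)*(-0.512) + (-0.512)*(-0.184) + (-0.184)*(0.168) = -0.448704.
  denominator = (1)^2 + (-0.512)^2 + (-0.184)^2 + (0.168)^2 = 1.324224.
  rho(1) = -0.448704 / 1.324224 = -0.3388.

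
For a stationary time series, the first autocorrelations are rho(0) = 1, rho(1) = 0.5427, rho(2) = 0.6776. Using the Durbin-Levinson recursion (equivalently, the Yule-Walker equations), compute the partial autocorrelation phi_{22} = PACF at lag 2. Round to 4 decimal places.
\phi_{22} = 0.5430

The PACF at lag k is phi_{kk}, the last component of the solution
to the Yule-Walker system G_k phi = r_k where
  (G_k)_{ij} = rho(|i - j|), (r_k)_i = rho(i), i,j = 1..k.
Equivalently, Durbin-Levinson gives phi_{kk} iteratively:
  phi_{11} = rho(1)
  phi_{kk} = [rho(k) - sum_{j=1..k-1} phi_{k-1,j} rho(k-j)]
            / [1 - sum_{j=1..k-1} phi_{k-1,j} rho(j)],
  phi_{k,j} = phi_{k-1,j} - phi_{kk} phi_{k-1,k-j},  j = 1..k-1.
Step k = 1:
  phi_11 = rho(1) = 0.5427.
Step k = 2:
  phi_22 = [rho(2) - phi_11 rho(1)] / [1 - phi_11 rho(1)] = [0.6776 - (0.5427)(0.5427)] / [1 - (0.5427)(0.5427)]
         = 0.38307671 / 0.70547671 = 0.543.
Therefore phi_{22} = 0.5430.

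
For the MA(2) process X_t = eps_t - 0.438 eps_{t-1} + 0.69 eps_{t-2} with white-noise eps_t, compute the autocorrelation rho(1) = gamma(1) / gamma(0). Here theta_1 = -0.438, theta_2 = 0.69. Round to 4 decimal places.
\rho(1) = -0.4438

For an MA(q) process with theta_0 = 1, the autocovariance is
  gamma(k) = sigma^2 * sum_{i=0..q-k} theta_i * theta_{i+k},
and rho(k) = gamma(k) / gamma(0). Sigma^2 cancels.
  numerator   = (1)*(-0.438) + (-0.438)*(0.69) = -0.74022.
  denominator = (1)^2 + (-0.438)^2 + (0.69)^2 = 1.667944.
  rho(1) = -0.74022 / 1.667944 = -0.4438.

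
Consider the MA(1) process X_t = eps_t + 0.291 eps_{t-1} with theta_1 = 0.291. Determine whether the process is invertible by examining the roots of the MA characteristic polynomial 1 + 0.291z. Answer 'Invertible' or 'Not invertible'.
\text{Invertible}

The MA(q) characteristic polynomial is P(z) = 1 + 0.291z.
Invertibility requires all roots to lie outside the unit circle, i.e. |z| > 1 for every root.
This is linear in z: 1 + (0.291) z = 0  =>  z = -1/(0.291) = -3.436426,  |z| = 3.436426.
Moduli of all roots: 3.4364.
All moduli strictly greater than 1? Yes.
Verdict: Invertible.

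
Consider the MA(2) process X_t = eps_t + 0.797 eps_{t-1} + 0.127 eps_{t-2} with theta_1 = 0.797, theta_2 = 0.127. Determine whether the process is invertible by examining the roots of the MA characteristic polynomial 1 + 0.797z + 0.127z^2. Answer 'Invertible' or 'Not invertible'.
\text{Invertible}

The MA(q) characteristic polynomial is P(z) = 1 + 0.797z + 0.127z^2.
Invertibility requires all roots to lie outside the unit circle, i.e. |z| > 1 for every root.
Set 1 + (0.797) z + (0.127) z^2 = 0, i.e. a z^2 + b z + c = 0 with a = 0.127, b = 0.797, c = 1.
Discriminant D = b^2 - 4ac = (0.797)^2 - 4*(0.127)*1 = 0.635209 - (0.508) = 0.127209.
D >= 0, so the roots are real: z = (-b +/- sqrt(D)) / (2a) = (-0.797 +/- 0.356664) / (0.254).
  z_1 = (-0.797 + 0.356664) / (0.254) = -1.7336,   |z_1| = 1.7336.
  z_2 = (-0.797 - 0.356664) / (0.254) = -4.542,   |z_2| = 4.542.
Moduli of all roots: 1.7336, 4.5420.
All moduli strictly greater than 1? Yes.
Verdict: Invertible.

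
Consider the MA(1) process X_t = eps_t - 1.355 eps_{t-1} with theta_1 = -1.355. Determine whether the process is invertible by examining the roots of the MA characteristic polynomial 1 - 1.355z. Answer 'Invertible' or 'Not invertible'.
\text{Not invertible}

The MA(q) characteristic polynomial is P(z) = 1 - 1.355z.
Invertibility requires all roots to lie outside the unit circle, i.e. |z| > 1 for every root.
This is linear in z: 1 + (-1.355) z = 0  =>  z = -1/(-1.355) = 0.738007,  |z| = 0.738007.
Moduli of all roots: 0.7380.
All moduli strictly greater than 1? No.
Verdict: Not invertible.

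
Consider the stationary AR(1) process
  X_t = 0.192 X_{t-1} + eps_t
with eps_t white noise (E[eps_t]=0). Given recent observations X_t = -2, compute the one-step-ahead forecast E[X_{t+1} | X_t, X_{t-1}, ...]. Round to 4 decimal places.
E[X_{t+1} \mid \mathcal F_t] = -0.3840

For an AR(p) model X_t = c + sum_i phi_i X_{t-i} + eps_t, the
one-step-ahead conditional mean is
  E[X_{t+1} | X_t, ...] = c + sum_i phi_i X_{t+1-i}.
Substitute known values:
  E[X_{t+1} | ...] = (0.192) * (-2)
                   = -0.3840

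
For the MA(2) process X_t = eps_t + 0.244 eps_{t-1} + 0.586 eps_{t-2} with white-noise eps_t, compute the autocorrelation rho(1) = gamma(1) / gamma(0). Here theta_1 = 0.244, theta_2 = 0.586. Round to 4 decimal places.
\rho(1) = 0.2758

For an MA(q) process with theta_0 = 1, the autocovariance is
  gamma(k) = sigma^2 * sum_{i=0..q-k} theta_i * theta_{i+k},
and rho(k) = gamma(k) / gamma(0). Sigma^2 cancels.
  numerator   = (1)*(0.244) + (0.244)*(0.586) = 0.386984.
  denominator = (1)^2 + (0.244)^2 + (0.586)^2 = 1.402932.
  rho(1) = 0.386984 / 1.402932 = 0.2758.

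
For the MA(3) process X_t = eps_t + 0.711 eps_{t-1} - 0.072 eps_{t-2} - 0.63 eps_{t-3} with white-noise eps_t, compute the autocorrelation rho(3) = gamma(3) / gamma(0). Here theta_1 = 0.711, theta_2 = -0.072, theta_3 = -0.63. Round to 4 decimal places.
\rho(3) = -0.3303

For an MA(q) process with theta_0 = 1, the autocovariance is
  gamma(k) = sigma^2 * sum_{i=0..q-k} theta_i * theta_{i+k},
and rho(k) = gamma(k) / gamma(0). Sigma^2 cancels.
  numerator   = (1)*(-0.63) = -0.63.
  denominator = (1)^2 + (0.711)^2 + (-0.072)^2 + (-0.63)^2 = 1.907605.
  rho(3) = -0.63 / 1.907605 = -0.3303.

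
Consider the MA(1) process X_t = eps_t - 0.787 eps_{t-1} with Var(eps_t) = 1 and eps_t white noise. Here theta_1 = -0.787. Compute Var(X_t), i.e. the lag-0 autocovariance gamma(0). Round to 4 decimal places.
\gamma(0) = 1.6194

For an MA(q) process X_t = eps_t + sum_i theta_i eps_{t-i} with
Var(eps_t) = sigma^2, the variance is
  gamma(0) = sigma^2 * (1 + sum_i theta_i^2).
  sum_i theta_i^2 = (-0.787)^2 = 0.619369.
  gamma(0) = 1 * (1 + 0.619369) = 1 * 1.619369 = 1.619369, which rounds to 1.6194.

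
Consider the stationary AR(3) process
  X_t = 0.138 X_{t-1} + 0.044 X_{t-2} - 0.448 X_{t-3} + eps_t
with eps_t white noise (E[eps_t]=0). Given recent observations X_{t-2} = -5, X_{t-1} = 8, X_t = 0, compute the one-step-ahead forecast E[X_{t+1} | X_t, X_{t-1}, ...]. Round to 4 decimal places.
E[X_{t+1} \mid \mathcal F_t] = 2.5920

For an AR(p) model X_t = c + sum_i phi_i X_{t-i} + eps_t, the
one-step-ahead conditional mean is
  E[X_{t+1} | X_t, ...] = c + sum_i phi_i X_{t+1-i}.
Substitute known values:
  E[X_{t+1} | ...] = (0.138) * (0) + (0.044) * (8) + (-0.448) * (-5)
                   = 2.5920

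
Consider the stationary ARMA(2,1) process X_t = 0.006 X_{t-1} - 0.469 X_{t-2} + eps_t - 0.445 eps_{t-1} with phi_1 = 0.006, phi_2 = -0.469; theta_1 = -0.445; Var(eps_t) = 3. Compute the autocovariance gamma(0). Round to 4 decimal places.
\gamma(0) = 4.5937

Multiply the model equation by X_{t-k} and take expectations. With theta_0 = psi_0 = 1 and psi_j the MA(infinity) weights, this gives
  gamma(k) - sum_i phi_i gamma(k-i) = c_k,
  c_k = sigma^2 * sum_{j=k..q} theta_j psi_{j-k}   (c_k = 0 for k > q),
using gamma(-m) = gamma(m).
psi-weights needed (psi_j = theta_j + sum_i phi_i psi_{j-i}):
  psi_1 = theta_1 + phi_1 = -0.445 + (0.006) = -0.439
Right-hand sides:
  c_0 = sigma^2 (1 + theta_1 psi_1) = 3 * (1 + (-0.445)(-0.439)) = 3 * 1.195355 = 3.586065
  c_1 = sigma^2 theta_1 = 3 * (-0.445) = -1.335
  c_2 = 0
Equations for k = 0, 1, 2 (AR order 2, c_2 = 0):
  (E0) gamma(0) = phi_1 gamma(1) + phi_2 gamma(2) + c_0
  (E1) gamma(1) = phi_1 gamma(0) + phi_2 gamma(1) + c_1
  (E2) gamma(2) = phi_1 gamma(1) + phi_2 gamma(0)
From (E1): gamma(1) = A gamma(0) + B with
  A = phi_1 / (1 - phi_2) = 0.006 / 1.469 = 0.004084,   B = c_1 / (1 - phi_2) = -1.335 / 1.469 = -0.908781.
Insert (E2) into (E0): gamma(0) (1 - phi_2^2) = phi_1 (1 + phi_2) gamma(1) + c_0.
  phi_1 (1 + phi_2) = (0.006)(0.531) = 0.003186,   1 - phi_2^2 = 0.780039.
Replace gamma(1) by A gamma(0) + B and collect gamma(0):
  gamma(0) [0.780039 - (0.003186)(0.004084)] = (0.003186)(-0.908781) + 3.586065
  gamma(0) * 0.780026 = 3.58317
  gamma(0) = 3.58317 / 0.780026 = 4.593654.
Therefore gamma(0) = 4.5937 (to 4 decimal places).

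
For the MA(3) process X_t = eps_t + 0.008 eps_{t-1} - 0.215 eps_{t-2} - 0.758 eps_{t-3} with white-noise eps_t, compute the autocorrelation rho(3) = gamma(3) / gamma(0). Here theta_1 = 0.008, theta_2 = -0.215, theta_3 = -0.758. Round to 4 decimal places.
\rho(3) = -0.4677

For an MA(q) process with theta_0 = 1, the autocovariance is
  gamma(k) = sigma^2 * sum_{i=0..q-k} theta_i * theta_{i+k},
and rho(k) = gamma(k) / gamma(0). Sigma^2 cancels.
  numerator   = (1)*(-0.758) = -0.758.
  denominator = (1)^2 + (0.008)^2 + (-0.215)^2 + (-0.758)^2 = 1.620853.
  rho(3) = -0.758 / 1.620853 = -0.4677.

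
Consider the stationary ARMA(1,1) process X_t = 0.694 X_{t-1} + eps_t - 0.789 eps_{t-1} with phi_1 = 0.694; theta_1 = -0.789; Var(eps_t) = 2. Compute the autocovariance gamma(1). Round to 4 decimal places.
\gamma(1) = -0.1658

Multiply the model equation by X_{t-k} and take expectations. With theta_0 = psi_0 = 1 and psi_j the MA(infinity) weights, this gives
  gamma(k) - sum_i phi_i gamma(k-i) = c_k,
  c_k = sigma^2 * sum_{j=k..q} theta_j psi_{j-k}   (c_k = 0 for k > q),
using gamma(-m) = gamma(m).
psi-weights needed (psi_j = theta_j + sum_i phi_i psi_{j-i}):
  psi_1 = theta_1 + phi_1 = -0.789 + (0.694) = -0.095
Right-hand sides:
  c_0 = sigma^2 (1 + theta_1 psi_1) = 2 * (1 + (-0.789)(-0.095)) = 2 * 1.074955 = 2.14991
  c_1 = sigma^2 theta_1 = 2 * (-0.789) = -1.578
  c_2 = 0
Equations for k = 0 and k = 1 (AR order 1):
  gamma(0) = phi_1 gamma(1) + c_0
  gamma(1) = phi_1 gamma(0) + c_1
Substituting the second into the first: gamma(0) (1 - phi_1^2) = c_0 + phi_1 c_1, so
  gamma(0) = (c_0 + phi_1 c_1) / (1 - phi_1^2) = (2.14991 + (0.694)(-1.578)) / (1 - (0.694)^2) = 1.054778 / 0.518364 = 2.034821.
  gamma(1) = phi_1 gamma(0) + c_1 = (0.694)(2.034821) + (-1.578) = -0.165834.
Therefore gamma(1) = -0.1658 (to 4 decimal places).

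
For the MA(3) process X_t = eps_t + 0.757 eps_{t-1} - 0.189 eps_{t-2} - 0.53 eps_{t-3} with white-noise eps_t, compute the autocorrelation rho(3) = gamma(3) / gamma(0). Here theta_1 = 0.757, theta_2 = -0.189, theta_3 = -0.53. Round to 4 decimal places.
\rho(3) = -0.2805

For an MA(q) process with theta_0 = 1, the autocovariance is
  gamma(k) = sigma^2 * sum_{i=0..q-k} theta_i * theta_{i+k},
and rho(k) = gamma(k) / gamma(0). Sigma^2 cancels.
  numerator   = (1)*(-0.53) = -0.53.
  denominator = (1)^2 + (0.757)^2 + (-0.189)^2 + (-0.53)^2 = 1.88967.
  rho(3) = -0.53 / 1.88967 = -0.2805.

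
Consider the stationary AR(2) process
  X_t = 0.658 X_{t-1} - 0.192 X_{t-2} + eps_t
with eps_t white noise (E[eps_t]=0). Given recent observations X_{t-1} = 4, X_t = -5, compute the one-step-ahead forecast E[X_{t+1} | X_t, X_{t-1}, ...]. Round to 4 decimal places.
E[X_{t+1} \mid \mathcal F_t] = -4.0580

For an AR(p) model X_t = c + sum_i phi_i X_{t-i} + eps_t, the
one-step-ahead conditional mean is
  E[X_{t+1} | X_t, ...] = c + sum_i phi_i X_{t+1-i}.
Substitute known values:
  E[X_{t+1} | ...] = (0.658) * (-5) + (-0.192) * (4)
                   = -4.0580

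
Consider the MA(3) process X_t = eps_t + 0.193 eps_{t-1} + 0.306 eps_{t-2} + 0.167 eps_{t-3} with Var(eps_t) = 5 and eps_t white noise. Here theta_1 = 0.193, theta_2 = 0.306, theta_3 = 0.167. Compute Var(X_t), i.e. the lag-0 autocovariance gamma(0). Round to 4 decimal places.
\gamma(0) = 5.7939

For an MA(q) process X_t = eps_t + sum_i theta_i eps_{t-i} with
Var(eps_t) = sigma^2, the variance is
  gamma(0) = sigma^2 * (1 + sum_i theta_i^2).
  sum_i theta_i^2 = (0.193)^2 + (0.306)^2 + (0.167)^2 = 0.037249 + 0.093636 + 0.027889 = 0.158774.
  gamma(0) = 5 * (1 + 0.158774) = 5 * 1.158774 = 5.79387, which rounds to 5.7939.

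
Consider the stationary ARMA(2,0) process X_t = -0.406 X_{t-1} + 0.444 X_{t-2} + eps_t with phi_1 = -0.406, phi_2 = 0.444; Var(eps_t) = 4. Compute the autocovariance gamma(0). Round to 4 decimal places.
\gamma(0) = 10.6734

Multiply the model equation by X_{t-k} and take expectations. With theta_0 = psi_0 = 1 and psi_j the MA(infinity) weights, this gives
  gamma(k) - sum_i phi_i gamma(k-i) = c_k,
  c_k = sigma^2 * sum_{j=k..q} theta_j psi_{j-k}   (c_k = 0 for k > q),
using gamma(-m) = gamma(m).
Pure AR (q = 0): c_0 = sigma^2 = 4, c_k = 0 for k >= 1.
Equations for k = 0, 1, 2 (AR order 2, c_2 = 0):
  (E0) gamma(0) = phi_1 gamma(1) + phi_2 gamma(2) + c_0
  (E1) gamma(1) = phi_1 gamma(0) + phi_2 gamma(1) + c_1
  (E2) gamma(2) = phi_1 gamma(1) + phi_2 gamma(0)
From (E1): gamma(1) = A gamma(0) + B with
  A = phi_1 / (1 - phi_2) = -0.406 / 0.556 = -0.730216,   B = c_1 / (1 - phi_2) = 0 / 0.556 = 0.
Insert (E2) into (E0): gamma(0) (1 - phi_2^2) = phi_1 (1 + phi_2) gamma(1) + c_0.
  phi_1 (1 + phi_2) = (-0.406)(1.444) = -0.586264,   1 - phi_2^2 = 0.802864.
Replace gamma(1) by A gamma(0) + B and collect gamma(0):
  gamma(0) [0.802864 - (-0.586264)(-0.730216)] = c_0 = 4
  gamma(0) * 0.374765 = 4
  gamma(0) = 4 / 0.374765 = 10.673362.
Therefore gamma(0) = 10.6734 (to 4 decimal places).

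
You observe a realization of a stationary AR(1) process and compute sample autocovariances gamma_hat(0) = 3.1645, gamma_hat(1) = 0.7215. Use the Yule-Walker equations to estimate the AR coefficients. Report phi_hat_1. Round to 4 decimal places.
\hat\phi_{1} = 0.2280

The Yule-Walker equations for an AR(p) process read, in matrix form,
  Gamma_p phi = r_p,   with   (Gamma_p)_{ij} = gamma(|i - j|),
                       (r_p)_i = gamma(i),   i,j = 1..p.
Substitute the sample gammas (Toeplitz matrix and right-hand side of size 1):
  Gamma_p = [[3.1645]]
  r_p     = [0.7215]
With p = 1 this is the single equation gamma(0) phi_1 = gamma(1):
  phi_hat_1 = gamma(1) / gamma(0) = 0.7215 / 3.1645 = 0.2280.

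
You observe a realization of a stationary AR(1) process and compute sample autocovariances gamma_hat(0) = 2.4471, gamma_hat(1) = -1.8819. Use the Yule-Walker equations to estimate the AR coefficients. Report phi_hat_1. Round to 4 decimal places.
\hat\phi_{1} = -0.7690

The Yule-Walker equations for an AR(p) process read, in matrix form,
  Gamma_p phi = r_p,   with   (Gamma_p)_{ij} = gamma(|i - j|),
                       (r_p)_i = gamma(i),   i,j = 1..p.
Substitute the sample gammas (Toeplitz matrix and right-hand side of size 1):
  Gamma_p = [[2.4471]]
  r_p     = [-1.8819]
With p = 1 this is the single equation gamma(0) phi_1 = gamma(1):
  phi_hat_1 = gamma(1) / gamma(0) = -1.8819 / 2.4471 = -0.7690.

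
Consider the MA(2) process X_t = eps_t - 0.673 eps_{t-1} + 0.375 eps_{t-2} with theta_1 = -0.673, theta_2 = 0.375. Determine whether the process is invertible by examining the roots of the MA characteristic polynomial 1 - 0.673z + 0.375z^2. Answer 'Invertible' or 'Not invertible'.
\text{Invertible}

The MA(q) characteristic polynomial is P(z) = 1 - 0.673z + 0.375z^2.
Invertibility requires all roots to lie outside the unit circle, i.e. |z| > 1 for every root.
Set 1 + (-0.673) z + (0.375) z^2 = 0, i.e. a z^2 + b z + c = 0 with a = 0.375, b = -0.673, c = 1.
Discriminant D = b^2 - 4ac = (-0.673)^2 - 4*(0.375)*1 = 0.452929 - (1.5) = -1.047071.
D < 0, so the roots are the complex-conjugate pair z = (-b +/- i sqrt(-D)) / (2a) = 0.8973 +/- 1.3644i.
For a conjugate pair |z|^2 = z * conj(z) = (product of roots) = c/a = 1/(0.375) = 2.666667, so |z| = sqrt(2.666667) = 1.633 for both roots.
Moduli of all roots: 1.6330, 1.6330.
All moduli strictly greater than 1? Yes.
Verdict: Invertible.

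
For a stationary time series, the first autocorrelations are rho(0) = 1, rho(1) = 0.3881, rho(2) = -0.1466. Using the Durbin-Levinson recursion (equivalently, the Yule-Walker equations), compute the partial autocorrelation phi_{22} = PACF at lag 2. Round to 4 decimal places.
\phi_{22} = -0.3499

The PACF at lag k is phi_{kk}, the last component of the solution
to the Yule-Walker system G_k phi = r_k where
  (G_k)_{ij} = rho(|i - j|), (r_k)_i = rho(i), i,j = 1..k.
Equivalently, Durbin-Levinson gives phi_{kk} iteratively:
  phi_{11} = rho(1)
  phi_{kk} = [rho(k) - sum_{j=1..k-1} phi_{k-1,j} rho(k-j)]
            / [1 - sum_{j=1..k-1} phi_{k-1,j} rho(j)],
  phi_{k,j} = phi_{k-1,j} - phi_{kk} phi_{k-1,k-j},  j = 1..k-1.
Step k = 1:
  phi_11 = rho(1) = 0.3881.
Step k = 2:
  phi_22 = [rho(2) - phi_11 rho(1)] / [1 - phi_11 rho(1)] = [-0.1466 - (0.3881)(0.3881)] / [1 - (0.3881)(0.3881)]
         = -0.29722161 / 0.84937839 = -0.3499.
Therefore phi_{22} = -0.3499.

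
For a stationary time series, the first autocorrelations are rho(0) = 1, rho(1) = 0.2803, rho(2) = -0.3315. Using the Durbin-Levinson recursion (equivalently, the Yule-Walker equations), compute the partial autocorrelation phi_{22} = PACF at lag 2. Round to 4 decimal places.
\phi_{22} = -0.4450

The PACF at lag k is phi_{kk}, the last component of the solution
to the Yule-Walker system G_k phi = r_k where
  (G_k)_{ij} = rho(|i - j|), (r_k)_i = rho(i), i,j = 1..k.
Equivalently, Durbin-Levinson gives phi_{kk} iteratively:
  phi_{11} = rho(1)
  phi_{kk} = [rho(k) - sum_{j=1..k-1} phi_{k-1,j} rho(k-j)]
            / [1 - sum_{j=1..k-1} phi_{k-1,j} rho(j)],
  phi_{k,j} = phi_{k-1,j} - phi_{kk} phi_{k-1,k-j},  j = 1..k-1.
Step k = 1:
  phi_11 = rho(1) = 0.2803.
Step k = 2:
  phi_22 = [rho(2) - phi_11 rho(1)] / [1 - phi_11 rho(1)] = [-0.3315 - (0.2803)(0.2803)] / [1 - (0.2803)(0.2803)]
         = -0.41006809 / 0.92143191 = -0.445.
Therefore phi_{22} = -0.4450.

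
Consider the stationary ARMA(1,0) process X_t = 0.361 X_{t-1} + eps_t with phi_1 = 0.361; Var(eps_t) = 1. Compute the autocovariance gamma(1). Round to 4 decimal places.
\gamma(1) = 0.4151

Multiply the model equation by X_{t-k} and take expectations. With theta_0 = psi_0 = 1 and psi_j the MA(infinity) weights, this gives
  gamma(k) - sum_i phi_i gamma(k-i) = c_k,
  c_k = sigma^2 * sum_{j=k..q} theta_j psi_{j-k}   (c_k = 0 for k > q),
using gamma(-m) = gamma(m).
Pure AR (q = 0): c_0 = sigma^2 = 1, c_k = 0 for k >= 1.
Equations for k = 0 and k = 1 (AR order 1):
  gamma(0) = phi_1 gamma(1) + c_0
  gamma(1) = phi_1 gamma(0) + c_1
Substituting the second into the first: gamma(0) (1 - phi_1^2) = c_0 + phi_1 c_1, so
  gamma(0) = c_0 / (1 - phi_1^2) = 1 / (1 - (0.361)^2) = 1 / 0.869679 = 1.14985.
  gamma(1) = phi_1 gamma(0) = (0.361)(1.14985) = 0.415096.
Therefore gamma(1) = 0.4151 (to 4 decimal places).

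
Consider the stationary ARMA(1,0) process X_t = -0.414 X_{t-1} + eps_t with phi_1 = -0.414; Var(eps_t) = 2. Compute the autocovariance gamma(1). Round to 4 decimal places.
\gamma(1) = -0.9993

Multiply the model equation by X_{t-k} and take expectations. With theta_0 = psi_0 = 1 and psi_j the MA(infinity) weights, this gives
  gamma(k) - sum_i phi_i gamma(k-i) = c_k,
  c_k = sigma^2 * sum_{j=k..q} theta_j psi_{j-k}   (c_k = 0 for k > q),
using gamma(-m) = gamma(m).
Pure AR (q = 0): c_0 = sigma^2 = 2, c_k = 0 for k >= 1.
Equations for k = 0 and k = 1 (AR order 1):
  gamma(0) = phi_1 gamma(1) + c_0
  gamma(1) = phi_1 gamma(0) + c_1
Substituting the second into the first: gamma(0) (1 - phi_1^2) = c_0 + phi_1 c_1, so
  gamma(0) = c_0 / (1 - phi_1^2) = 2 / (1 - (-0.414)^2) = 2 / 0.828604 = 2.413698.
  gamma(1) = phi_1 gamma(0) = (-0.414)(2.413698) = -0.999271.
Therefore gamma(1) = -0.9993 (to 4 decimal places).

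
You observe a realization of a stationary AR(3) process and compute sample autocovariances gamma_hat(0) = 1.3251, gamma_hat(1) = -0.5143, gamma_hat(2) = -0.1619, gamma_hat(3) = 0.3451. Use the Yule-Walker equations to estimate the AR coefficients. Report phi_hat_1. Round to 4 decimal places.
\hat\phi_{1} = -0.4820

The Yule-Walker equations for an AR(p) process read, in matrix form,
  Gamma_p phi = r_p,   with   (Gamma_p)_{ij} = gamma(|i - j|),
                       (r_p)_i = gamma(i),   i,j = 1..p.
Substitute the sample gammas (Toeplitz matrix and right-hand side of size 3):
  Gamma_p = [[1.3251, -0.5143, -0.1619], [-0.5143, 1.3251, -0.5143], [-0.1619, -0.5143, 1.3251]]
  r_p     = [-0.5143, -0.1619, 0.3451]
Written out (R1..R3):
  (R1) 1.3251 phi_1 - 0.5143 phi_2 - 0.1619 phi_3 = -0.5143
  (R2) -0.5143 phi_1 + 1.3251 phi_2 - 0.5143 phi_3 = -0.1619
  (R3) -0.1619 phi_1 - 0.5143 phi_2 + 1.3251 phi_3 = 0.3451
Gaussian elimination:
  R2 <- R2 - (-0.5143/1.3251) R1 = R2 - (-0.388122) R1:  1.125489 phi_2 - 0.577137 phi_3 = -0.361511
  R3 <- R3 - (-0.1619/1.3251) R1 = R3 - (-0.122179) R1:  -0.577137 phi_2 + 1.305319 phi_3 = 0.282263
  R3 <- R3 - (-0.577137/1.125489) R2 = R3 - (-0.512788) R2:  1.00937 phi_3 = 0.096885
Back-substitution:
  phi_hat_3 = 0.096885 / 1.00937 = 0.095985
  phi_hat_2 = (-0.361511 - (-0.577137)(0.095985)) / 1.125489 = -0.271983
  phi_hat_1 = (-0.5143 - (-0.5143)(-0.271983) - (-0.1619)(0.095985)) / 1.3251 = -0.481957
So phi_hat = [-0.4820, -0.2720, 0.0960].
Therefore phi_hat_1 = -0.4820.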